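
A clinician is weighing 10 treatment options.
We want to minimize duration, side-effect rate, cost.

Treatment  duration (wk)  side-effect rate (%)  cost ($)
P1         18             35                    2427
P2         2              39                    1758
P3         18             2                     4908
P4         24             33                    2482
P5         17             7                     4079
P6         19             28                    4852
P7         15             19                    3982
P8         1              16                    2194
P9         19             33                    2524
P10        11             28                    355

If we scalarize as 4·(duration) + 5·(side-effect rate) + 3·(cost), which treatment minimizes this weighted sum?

P10

P1: 4·18 + 5·35 + 3·2427 = 7528
P2: 4·2 + 5·39 + 3·1758 = 5477
P3: 4·18 + 5·2 + 3·4908 = 14806
P4: 4·24 + 5·33 + 3·2482 = 7707
P5: 4·17 + 5·7 + 3·4079 = 12340
P6: 4·19 + 5·28 + 3·4852 = 14772
P7: 4·15 + 5·19 + 3·3982 = 12101
P8: 4·1 + 5·16 + 3·2194 = 6666
P9: 4·19 + 5·33 + 3·2524 = 7813
P10: 4·11 + 5·28 + 3·355 = 1249
Lowest: P10 at 1249.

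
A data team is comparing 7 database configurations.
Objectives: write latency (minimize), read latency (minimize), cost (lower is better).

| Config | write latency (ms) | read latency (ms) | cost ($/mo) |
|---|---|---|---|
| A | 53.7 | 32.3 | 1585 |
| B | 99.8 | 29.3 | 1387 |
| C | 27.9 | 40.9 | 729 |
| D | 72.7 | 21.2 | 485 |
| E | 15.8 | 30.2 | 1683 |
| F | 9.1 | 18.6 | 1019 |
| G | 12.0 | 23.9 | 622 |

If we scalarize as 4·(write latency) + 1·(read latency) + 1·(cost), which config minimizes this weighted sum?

A: 4·53.7 + 1·32.3 + 1·1585 = 1832.1
B: 4·99.8 + 1·29.3 + 1·1387 = 1815.5
C: 4·27.9 + 1·40.9 + 1·729 = 881.5
D: 4·72.7 + 1·21.2 + 1·485 = 797.0
E: 4·15.8 + 1·30.2 + 1·1683 = 1776.4
F: 4·9.1 + 1·18.6 + 1·1019 = 1074.0
G: 4·12.0 + 1·23.9 + 1·622 = 693.9
Lowest: G at 693.9.

G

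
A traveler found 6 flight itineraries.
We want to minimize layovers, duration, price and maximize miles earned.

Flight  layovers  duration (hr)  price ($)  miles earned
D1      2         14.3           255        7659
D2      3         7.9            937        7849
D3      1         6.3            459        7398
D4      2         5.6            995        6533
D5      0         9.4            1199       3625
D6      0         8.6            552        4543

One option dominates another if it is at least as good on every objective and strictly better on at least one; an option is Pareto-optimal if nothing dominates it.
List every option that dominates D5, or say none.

D6: layovers 0≤0, duration 8.6≤9.4, price 552≤1199, miles earned 4543≥3625 — dominates D5.
Others (D1, D2, D3, D4) are each worse than D5 on at least one objective.

D6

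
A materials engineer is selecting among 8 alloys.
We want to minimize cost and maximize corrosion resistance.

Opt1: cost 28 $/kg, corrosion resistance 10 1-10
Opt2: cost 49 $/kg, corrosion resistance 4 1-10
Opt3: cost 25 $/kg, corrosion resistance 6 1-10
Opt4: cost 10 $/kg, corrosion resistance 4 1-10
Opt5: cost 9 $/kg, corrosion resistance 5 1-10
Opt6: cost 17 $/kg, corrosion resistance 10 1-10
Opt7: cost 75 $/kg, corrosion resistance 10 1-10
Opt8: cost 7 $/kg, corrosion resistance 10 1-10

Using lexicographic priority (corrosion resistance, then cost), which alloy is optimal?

Opt8

First maximize corrosion resistance: best is 10, kept {Opt1, Opt6, Opt7, Opt8}.
Then minimize cost: best is 7, kept {Opt8}.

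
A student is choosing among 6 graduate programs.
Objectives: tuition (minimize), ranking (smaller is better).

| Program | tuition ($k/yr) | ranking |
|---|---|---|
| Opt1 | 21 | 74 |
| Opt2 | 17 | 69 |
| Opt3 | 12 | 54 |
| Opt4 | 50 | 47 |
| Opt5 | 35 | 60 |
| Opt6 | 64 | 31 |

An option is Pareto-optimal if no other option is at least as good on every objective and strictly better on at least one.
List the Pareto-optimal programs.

Opt1: dominated by Opt2 (tuition 17≤21, ranking 69≤74).
Opt2: dominated by Opt3 (tuition 12≤17, ranking 54≤69).
Opt3: not dominated (best tuition).
Opt4: not dominated.
Opt5: dominated by Opt3 (tuition 12≤35, ranking 54≤60).
Opt6: not dominated (best ranking).

Opt3, Opt4, Opt6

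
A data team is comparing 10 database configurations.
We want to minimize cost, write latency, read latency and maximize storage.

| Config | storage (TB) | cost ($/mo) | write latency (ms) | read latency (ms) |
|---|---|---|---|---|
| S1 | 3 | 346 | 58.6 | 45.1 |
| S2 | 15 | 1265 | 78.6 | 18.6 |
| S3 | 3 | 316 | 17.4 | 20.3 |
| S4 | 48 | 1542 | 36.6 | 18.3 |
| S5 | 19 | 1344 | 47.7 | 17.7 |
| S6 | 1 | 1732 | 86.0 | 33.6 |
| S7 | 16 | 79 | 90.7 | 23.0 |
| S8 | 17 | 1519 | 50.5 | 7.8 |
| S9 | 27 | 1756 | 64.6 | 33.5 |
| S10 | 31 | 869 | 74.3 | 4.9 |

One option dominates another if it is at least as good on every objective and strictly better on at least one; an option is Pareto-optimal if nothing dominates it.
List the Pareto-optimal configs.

S1: dominated by S3 (storage 3≥3, cost 316≤346, write latency 17.4≤58.6, read latency 20.3≤45.1).
S2: dominated by S10 (storage 31≥15, cost 869≤1265, write latency 74.3≤78.6, read latency 4.9≤18.6).
S3: not dominated (best write latency).
S4: not dominated (best storage).
S5: not dominated.
S6: dominated by S2 (storage 15≥1, cost 1265≤1732, write latency 78.6≤86.0, read latency 18.6≤33.6).
S7: not dominated (best cost).
S8: not dominated.
S9: dominated by S4 (storage 48≥27, cost 1542≤1756, write latency 36.6≤64.6, read latency 18.3≤33.5).
S10: not dominated (best read latency).

S3, S4, S5, S7, S8, S10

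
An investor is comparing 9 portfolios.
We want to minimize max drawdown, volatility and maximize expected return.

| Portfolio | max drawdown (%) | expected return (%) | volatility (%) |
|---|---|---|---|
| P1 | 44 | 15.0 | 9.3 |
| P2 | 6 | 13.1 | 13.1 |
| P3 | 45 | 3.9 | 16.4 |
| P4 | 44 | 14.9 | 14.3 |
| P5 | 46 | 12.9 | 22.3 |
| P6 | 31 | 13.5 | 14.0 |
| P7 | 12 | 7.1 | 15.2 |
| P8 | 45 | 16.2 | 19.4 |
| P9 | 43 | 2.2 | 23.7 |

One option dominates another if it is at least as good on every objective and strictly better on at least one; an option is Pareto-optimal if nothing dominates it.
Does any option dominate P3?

P1 vs P3: max drawdown 44≤45, expected return 15.0≥3.9, volatility 9.3≤16.4 — P1 is at least as good on every objective and strictly better on at least one, so P1 dominates P3.

Yes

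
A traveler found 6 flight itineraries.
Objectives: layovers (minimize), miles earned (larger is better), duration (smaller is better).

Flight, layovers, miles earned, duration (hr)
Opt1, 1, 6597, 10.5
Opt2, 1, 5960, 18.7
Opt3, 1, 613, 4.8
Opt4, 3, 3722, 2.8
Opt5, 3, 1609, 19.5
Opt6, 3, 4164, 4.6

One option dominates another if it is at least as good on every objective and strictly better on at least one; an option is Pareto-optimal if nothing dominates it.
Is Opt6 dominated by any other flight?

Opt1: worse on duration (10.5 vs 4.6).
Opt2: worse on duration (18.7 vs 4.6).
Opt3: worse on miles earned (613 vs 4164).
Opt4: worse on miles earned (3722 vs 4164).
Opt5: worse on miles earned (1609 vs 4164).
No option is at least as good as Opt6 on every objective and strictly better on one.

No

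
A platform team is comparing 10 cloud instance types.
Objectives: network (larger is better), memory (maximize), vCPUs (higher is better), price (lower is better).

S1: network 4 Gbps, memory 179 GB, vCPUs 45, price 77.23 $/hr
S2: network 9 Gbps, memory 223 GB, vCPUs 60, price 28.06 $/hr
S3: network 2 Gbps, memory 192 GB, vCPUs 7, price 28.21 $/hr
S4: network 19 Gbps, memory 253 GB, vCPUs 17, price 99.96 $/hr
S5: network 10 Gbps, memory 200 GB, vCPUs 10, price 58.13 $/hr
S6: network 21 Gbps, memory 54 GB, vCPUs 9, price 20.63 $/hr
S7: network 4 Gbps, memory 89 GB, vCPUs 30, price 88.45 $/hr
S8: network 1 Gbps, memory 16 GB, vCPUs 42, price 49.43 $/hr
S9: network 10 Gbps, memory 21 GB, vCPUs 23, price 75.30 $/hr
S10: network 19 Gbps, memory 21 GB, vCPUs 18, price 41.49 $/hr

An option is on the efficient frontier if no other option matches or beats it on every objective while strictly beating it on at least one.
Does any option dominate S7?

S1 vs S7: network 4≥4, memory 179≥89, vCPUs 45≥30, price 77.23≤88.45 — S1 is at least as good on every objective and strictly better on at least one, so S1 dominates S7.

Yes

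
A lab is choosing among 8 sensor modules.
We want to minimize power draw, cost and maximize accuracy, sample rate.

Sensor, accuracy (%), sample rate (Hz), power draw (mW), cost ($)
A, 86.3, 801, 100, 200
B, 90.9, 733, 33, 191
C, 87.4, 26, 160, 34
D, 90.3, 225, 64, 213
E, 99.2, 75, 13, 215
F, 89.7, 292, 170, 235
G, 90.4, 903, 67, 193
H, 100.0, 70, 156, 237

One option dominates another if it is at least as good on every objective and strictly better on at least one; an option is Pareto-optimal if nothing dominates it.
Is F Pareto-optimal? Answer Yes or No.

No

B vs F: accuracy 90.9≥89.7, sample rate 733≥292, power draw 33≤170, cost 191≤235 — B is at least as good on every objective and strictly better on at least one, so B dominates F.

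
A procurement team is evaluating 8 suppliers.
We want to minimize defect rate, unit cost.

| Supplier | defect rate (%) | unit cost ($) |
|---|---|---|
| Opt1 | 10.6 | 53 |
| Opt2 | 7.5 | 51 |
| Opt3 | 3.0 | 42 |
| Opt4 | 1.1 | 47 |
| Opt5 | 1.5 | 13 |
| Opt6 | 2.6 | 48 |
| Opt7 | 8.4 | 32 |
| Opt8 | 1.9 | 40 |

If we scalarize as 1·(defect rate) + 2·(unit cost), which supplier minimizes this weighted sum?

Opt5

Opt1: 1·10.6 + 2·53 = 116.6
Opt2: 1·7.5 + 2·51 = 109.5
Opt3: 1·3.0 + 2·42 = 87.0
Opt4: 1·1.1 + 2·47 = 95.1
Opt5: 1·1.5 + 2·13 = 27.5
Opt6: 1·2.6 + 2·48 = 98.6
Opt7: 1·8.4 + 2·32 = 72.4
Opt8: 1·1.9 + 2·40 = 81.9
Lowest: Opt5 at 27.5.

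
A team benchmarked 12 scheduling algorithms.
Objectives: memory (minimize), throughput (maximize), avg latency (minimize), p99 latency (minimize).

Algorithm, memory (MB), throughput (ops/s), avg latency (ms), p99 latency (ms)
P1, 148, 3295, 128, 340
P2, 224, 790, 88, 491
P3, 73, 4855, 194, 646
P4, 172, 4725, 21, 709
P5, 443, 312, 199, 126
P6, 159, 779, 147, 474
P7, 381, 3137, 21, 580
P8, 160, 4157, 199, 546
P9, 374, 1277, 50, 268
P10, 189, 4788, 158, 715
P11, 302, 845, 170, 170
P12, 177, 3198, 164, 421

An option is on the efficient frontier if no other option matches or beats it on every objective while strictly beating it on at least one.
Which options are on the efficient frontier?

P1, P2, P3, P4, P5, P7, P8, P9, P10, P11

P1: not dominated.
P2: not dominated.
P3: not dominated (best memory).
P4: not dominated.
P5: not dominated (best p99 latency).
P6: dominated by P1 (memory 148≤159, throughput 3295≥779, avg latency 128≤147, p99 latency 340≤474).
P7: not dominated.
P8: not dominated.
P9: not dominated.
P10: not dominated.
P11: not dominated.
P12: dominated by P1 (memory 148≤177, throughput 3295≥3198, avg latency 128≤164, p99 latency 340≤421).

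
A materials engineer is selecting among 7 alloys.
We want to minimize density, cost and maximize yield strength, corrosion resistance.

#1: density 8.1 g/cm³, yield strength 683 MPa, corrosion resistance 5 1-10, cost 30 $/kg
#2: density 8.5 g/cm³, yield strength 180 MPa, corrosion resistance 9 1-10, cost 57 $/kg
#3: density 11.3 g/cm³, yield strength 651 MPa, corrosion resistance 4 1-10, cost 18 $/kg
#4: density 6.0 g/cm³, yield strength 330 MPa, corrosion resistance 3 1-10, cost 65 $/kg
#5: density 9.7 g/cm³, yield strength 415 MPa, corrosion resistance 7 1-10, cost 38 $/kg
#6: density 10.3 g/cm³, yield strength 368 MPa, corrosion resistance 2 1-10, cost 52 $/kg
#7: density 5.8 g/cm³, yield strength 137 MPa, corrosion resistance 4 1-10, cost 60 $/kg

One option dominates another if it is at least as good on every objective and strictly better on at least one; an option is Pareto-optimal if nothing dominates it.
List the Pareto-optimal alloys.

#1: not dominated (best yield strength).
#2: not dominated (best corrosion resistance).
#3: not dominated (best cost).
#4: not dominated.
#5: not dominated.
#6: dominated by #1 (density 8.1≤10.3, yield strength 683≥368, corrosion resistance 5≥2, cost 30≤52).
#7: not dominated (best density).

#1, #2, #3, #4, #5, #7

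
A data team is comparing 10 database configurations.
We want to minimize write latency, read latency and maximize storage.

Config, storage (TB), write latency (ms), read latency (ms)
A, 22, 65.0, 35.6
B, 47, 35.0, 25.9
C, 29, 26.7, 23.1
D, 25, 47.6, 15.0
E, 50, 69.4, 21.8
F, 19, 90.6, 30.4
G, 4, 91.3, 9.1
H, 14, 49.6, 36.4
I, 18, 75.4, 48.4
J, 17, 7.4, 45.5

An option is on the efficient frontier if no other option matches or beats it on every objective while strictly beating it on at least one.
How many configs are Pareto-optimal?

6

A: dominated by B (storage 47≥22, write latency 35.0≤65.0, read latency 25.9≤35.6).
B: not dominated.
C: not dominated.
D: not dominated.
E: not dominated (best storage).
F: dominated by B (storage 47≥19, write latency 35.0≤90.6, read latency 25.9≤30.4).
G: not dominated (best read latency).
H: dominated by B (storage 47≥14, write latency 35.0≤49.6, read latency 25.9≤36.4).
I: dominated by A (storage 22≥18, write latency 65.0≤75.4, read latency 35.6≤48.4).
J: not dominated (best write latency).
Pareto-optimal: B, C, D, E, G, J → 6.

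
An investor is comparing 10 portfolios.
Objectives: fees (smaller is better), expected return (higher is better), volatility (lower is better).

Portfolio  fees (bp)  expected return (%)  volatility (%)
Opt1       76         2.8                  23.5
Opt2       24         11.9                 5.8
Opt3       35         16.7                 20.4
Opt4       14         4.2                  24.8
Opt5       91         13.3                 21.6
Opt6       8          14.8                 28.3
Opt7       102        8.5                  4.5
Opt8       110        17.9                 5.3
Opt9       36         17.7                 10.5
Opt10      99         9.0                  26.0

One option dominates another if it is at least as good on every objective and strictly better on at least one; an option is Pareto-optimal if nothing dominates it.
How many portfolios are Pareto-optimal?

7

Opt1: dominated by Opt2 (fees 24≤76, expected return 11.9≥2.8, volatility 5.8≤23.5).
Opt2: not dominated.
Opt3: not dominated.
Opt4: not dominated.
Opt5: dominated by Opt3 (fees 35≤91, expected return 16.7≥13.3, volatility 20.4≤21.6).
Opt6: not dominated (best fees).
Opt7: not dominated (best volatility).
Opt8: not dominated (best expected return).
Opt9: not dominated.
Opt10: dominated by Opt2 (fees 24≤99, expected return 11.9≥9.0, volatility 5.8≤26.0).
Pareto-optimal: Opt2, Opt3, Opt4, Opt6, Opt7, Opt8, Opt9 → 7.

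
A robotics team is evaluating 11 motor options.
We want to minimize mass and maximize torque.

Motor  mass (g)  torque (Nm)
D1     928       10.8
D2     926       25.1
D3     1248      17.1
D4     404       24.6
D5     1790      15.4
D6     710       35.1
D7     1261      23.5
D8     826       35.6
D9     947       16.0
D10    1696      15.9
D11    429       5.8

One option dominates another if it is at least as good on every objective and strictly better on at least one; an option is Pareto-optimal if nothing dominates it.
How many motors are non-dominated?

D1: dominated by D2 (mass 926≤928, torque 25.1≥10.8).
D2: dominated by D6 (mass 710≤926, torque 35.1≥25.1).
D3: dominated by D2 (mass 926≤1248, torque 25.1≥17.1).
D4: not dominated (best mass).
D5: dominated by D2 (mass 926≤1790, torque 25.1≥15.4).
D6: not dominated.
D7: dominated by D2 (mass 926≤1261, torque 25.1≥23.5).
D8: not dominated (best torque).
D9: dominated by D2 (mass 926≤947, torque 25.1≥16.0).
D10: dominated by D2 (mass 926≤1696, torque 25.1≥15.9).
D11: dominated by D4 (mass 404≤429, torque 24.6≥5.8).
Pareto-optimal: D4, D6, D8 → 3.

3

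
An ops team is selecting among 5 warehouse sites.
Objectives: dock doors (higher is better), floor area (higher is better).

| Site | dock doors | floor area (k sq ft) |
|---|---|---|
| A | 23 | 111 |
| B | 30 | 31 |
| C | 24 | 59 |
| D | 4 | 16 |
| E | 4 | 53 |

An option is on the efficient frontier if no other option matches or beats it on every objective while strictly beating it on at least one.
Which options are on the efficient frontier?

A: not dominated (best floor area).
B: not dominated (best dock doors).
C: not dominated.
D: dominated by A (dock doors 23≥4, floor area 111≥16).
E: dominated by A (dock doors 23≥4, floor area 111≥53).

A, B, C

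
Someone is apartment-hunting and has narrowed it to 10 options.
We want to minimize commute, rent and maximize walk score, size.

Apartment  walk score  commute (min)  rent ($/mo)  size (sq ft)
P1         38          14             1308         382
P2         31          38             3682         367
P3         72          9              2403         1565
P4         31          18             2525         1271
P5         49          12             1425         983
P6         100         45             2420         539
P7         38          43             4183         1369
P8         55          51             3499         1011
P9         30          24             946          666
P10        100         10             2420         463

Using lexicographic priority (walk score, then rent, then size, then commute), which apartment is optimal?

First maximize walk score: best is 100, kept {P6, P10}.
Then minimize rent: best is 2420, kept {P6, P10}.
Then maximize size: best is 539, kept {P6}.

P6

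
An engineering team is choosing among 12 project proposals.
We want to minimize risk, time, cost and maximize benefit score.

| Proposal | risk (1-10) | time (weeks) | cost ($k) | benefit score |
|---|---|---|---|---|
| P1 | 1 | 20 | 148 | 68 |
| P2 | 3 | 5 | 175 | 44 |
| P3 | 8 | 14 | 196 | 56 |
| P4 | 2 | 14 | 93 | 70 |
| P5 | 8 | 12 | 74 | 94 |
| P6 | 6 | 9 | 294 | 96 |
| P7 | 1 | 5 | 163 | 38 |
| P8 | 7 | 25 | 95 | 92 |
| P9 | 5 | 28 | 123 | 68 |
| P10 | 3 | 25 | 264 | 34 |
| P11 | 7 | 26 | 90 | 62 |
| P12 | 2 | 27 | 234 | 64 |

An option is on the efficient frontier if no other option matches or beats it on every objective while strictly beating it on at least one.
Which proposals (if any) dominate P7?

none

P1: worse on time (20 vs 5).
P2: worse on risk (3 vs 1).
P3: worse on risk (8 vs 1).
P4: worse on risk (2 vs 1).
P5: worse on risk (8 vs 1).
P6: worse on risk (6 vs 1).
P8: worse on risk (7 vs 1).
P9: worse on risk (5 vs 1).
P10: worse on risk (3 vs 1).
P11: worse on risk (7 vs 1).
P12: worse on risk (2 vs 1).
No option dominates P7.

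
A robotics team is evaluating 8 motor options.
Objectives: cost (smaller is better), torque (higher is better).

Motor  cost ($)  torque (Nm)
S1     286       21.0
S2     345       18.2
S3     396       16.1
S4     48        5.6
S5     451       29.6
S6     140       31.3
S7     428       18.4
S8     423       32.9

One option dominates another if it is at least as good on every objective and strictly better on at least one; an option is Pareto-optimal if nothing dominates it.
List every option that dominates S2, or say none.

S1: cost 286≤345, torque 21.0≥18.2 — dominates S2.
S6: cost 140≤345, torque 31.3≥18.2 — dominates S2.
Others (S3, S4, S5, S7, S8) are each worse than S2 on at least one objective.

S1, S6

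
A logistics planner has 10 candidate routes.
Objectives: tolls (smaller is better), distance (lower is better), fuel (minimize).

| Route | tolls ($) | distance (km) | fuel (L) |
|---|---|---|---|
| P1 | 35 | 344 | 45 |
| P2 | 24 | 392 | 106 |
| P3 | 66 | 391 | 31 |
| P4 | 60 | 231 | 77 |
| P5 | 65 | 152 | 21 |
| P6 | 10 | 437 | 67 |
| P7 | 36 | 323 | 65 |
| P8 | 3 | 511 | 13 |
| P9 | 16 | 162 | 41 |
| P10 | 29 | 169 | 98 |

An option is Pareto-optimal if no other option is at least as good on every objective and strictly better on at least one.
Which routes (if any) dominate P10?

P9

P9: tolls 16≤29, distance 162≤169, fuel 41≤98 — dominates P10.
Others (P1, P2, P3, P4, P5, P6, P7, P8) are each worse than P10 on at least one objective.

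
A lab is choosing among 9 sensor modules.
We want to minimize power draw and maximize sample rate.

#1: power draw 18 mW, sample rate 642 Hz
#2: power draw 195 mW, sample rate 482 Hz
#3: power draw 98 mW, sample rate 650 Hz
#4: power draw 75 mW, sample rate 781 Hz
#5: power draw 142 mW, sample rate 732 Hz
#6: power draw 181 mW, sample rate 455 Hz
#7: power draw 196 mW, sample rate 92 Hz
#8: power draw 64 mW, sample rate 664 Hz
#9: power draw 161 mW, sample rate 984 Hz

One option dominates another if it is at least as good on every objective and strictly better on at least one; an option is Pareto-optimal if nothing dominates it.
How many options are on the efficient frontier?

#1: not dominated (best power draw).
#2: dominated by #1 (power draw 18≤195, sample rate 642≥482).
#3: dominated by #4 (power draw 75≤98, sample rate 781≥650).
#4: not dominated.
#5: dominated by #4 (power draw 75≤142, sample rate 781≥732).
#6: dominated by #1 (power draw 18≤181, sample rate 642≥455).
#7: dominated by #1 (power draw 18≤196, sample rate 642≥92).
#8: not dominated.
#9: not dominated (best sample rate).
Pareto-optimal: #1, #4, #8, #9 → 4.

4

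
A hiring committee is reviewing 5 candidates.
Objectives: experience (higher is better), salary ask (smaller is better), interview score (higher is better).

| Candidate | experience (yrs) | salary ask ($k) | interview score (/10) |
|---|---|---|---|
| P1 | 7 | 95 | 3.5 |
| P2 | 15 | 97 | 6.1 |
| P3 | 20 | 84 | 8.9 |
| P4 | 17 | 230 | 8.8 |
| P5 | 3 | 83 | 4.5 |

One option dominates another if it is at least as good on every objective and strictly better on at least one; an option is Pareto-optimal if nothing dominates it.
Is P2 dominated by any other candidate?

P3 vs P2: experience 20≥15, salary ask 84≤97, interview score 8.9≥6.1 — P3 is at least as good on every objective and strictly better on at least one, so P3 dominates P2.

Yes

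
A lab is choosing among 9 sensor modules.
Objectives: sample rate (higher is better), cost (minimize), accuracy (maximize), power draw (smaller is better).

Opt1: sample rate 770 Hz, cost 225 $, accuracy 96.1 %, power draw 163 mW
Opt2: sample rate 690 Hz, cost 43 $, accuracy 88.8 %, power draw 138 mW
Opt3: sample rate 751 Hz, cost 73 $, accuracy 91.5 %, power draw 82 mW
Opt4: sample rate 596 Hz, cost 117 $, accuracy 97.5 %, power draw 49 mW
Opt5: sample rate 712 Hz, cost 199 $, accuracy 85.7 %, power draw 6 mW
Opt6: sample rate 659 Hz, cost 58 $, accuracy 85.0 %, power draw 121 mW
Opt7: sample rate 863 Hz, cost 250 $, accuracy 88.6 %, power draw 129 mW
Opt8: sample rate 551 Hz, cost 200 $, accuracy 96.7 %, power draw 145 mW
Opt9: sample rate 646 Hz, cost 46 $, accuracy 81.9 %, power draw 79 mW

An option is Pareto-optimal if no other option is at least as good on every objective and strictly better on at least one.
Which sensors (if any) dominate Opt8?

Opt4

Opt4: sample rate 596≥551, cost 117≤200, accuracy 97.5≥96.7, power draw 49≤145 — dominates Opt8.
Others (Opt1, Opt2, Opt3, Opt5, Opt6, Opt7, Opt9) are each worse than Opt8 on at least one objective.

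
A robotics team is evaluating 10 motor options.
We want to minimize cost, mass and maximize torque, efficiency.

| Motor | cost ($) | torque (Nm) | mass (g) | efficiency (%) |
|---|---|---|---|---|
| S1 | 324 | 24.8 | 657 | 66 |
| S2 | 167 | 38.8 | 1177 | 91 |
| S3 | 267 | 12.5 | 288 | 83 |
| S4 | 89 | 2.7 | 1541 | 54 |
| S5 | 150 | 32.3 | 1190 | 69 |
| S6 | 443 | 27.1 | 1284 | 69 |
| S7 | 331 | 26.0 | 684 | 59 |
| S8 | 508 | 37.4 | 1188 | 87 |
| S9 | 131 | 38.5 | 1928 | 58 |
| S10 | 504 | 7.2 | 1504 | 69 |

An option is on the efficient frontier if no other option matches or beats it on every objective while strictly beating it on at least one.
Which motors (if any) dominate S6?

S2: cost 167≤443, torque 38.8≥27.1, mass 1177≤1284, efficiency 91≥69 — dominates S6.
S5: cost 150≤443, torque 32.3≥27.1, mass 1190≤1284, efficiency 69≥69 — dominates S6.
Others (S1, S3, S4, S7, S8, S9, S10) are each worse than S6 on at least one objective.

S2, S5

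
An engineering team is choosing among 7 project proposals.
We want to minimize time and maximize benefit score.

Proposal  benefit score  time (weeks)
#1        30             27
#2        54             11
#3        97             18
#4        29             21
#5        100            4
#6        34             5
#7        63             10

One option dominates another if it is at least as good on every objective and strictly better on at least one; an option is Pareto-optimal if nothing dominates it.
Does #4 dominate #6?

#4 vs #6: #4 is worse on benefit score (29 vs 34), so it does not dominate #6.

No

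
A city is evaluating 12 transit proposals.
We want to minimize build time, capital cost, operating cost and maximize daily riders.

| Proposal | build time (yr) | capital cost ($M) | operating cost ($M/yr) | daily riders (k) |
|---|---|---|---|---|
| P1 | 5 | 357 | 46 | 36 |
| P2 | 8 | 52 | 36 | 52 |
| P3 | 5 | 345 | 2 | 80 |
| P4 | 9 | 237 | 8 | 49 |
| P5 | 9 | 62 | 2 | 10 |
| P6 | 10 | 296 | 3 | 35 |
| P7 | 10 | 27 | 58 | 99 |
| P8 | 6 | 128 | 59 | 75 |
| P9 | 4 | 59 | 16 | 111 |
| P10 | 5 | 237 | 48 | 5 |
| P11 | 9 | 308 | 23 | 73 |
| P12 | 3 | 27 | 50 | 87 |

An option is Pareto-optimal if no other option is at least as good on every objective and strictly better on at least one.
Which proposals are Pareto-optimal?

P1: dominated by P3 (build time 5≤5, capital cost 345≤357, operating cost 2≤46, daily riders 80≥36).
P2: not dominated.
P3: not dominated.
P4: not dominated.
P5: not dominated.
P6: not dominated.
P7: not dominated.
P8: dominated by P9 (build time 4≤6, capital cost 59≤128, operating cost 16≤59, daily riders 111≥75).
P9: not dominated (best daily riders).
P10: dominated by P9 (build time 4≤5, capital cost 59≤237, operating cost 16≤48, daily riders 111≥5).
P11: dominated by P9 (build time 4≤9, capital cost 59≤308, operating cost 16≤23, daily riders 111≥73).
P12: not dominated (best build time).

P2, P3, P4, P5, P6, P7, P9, P12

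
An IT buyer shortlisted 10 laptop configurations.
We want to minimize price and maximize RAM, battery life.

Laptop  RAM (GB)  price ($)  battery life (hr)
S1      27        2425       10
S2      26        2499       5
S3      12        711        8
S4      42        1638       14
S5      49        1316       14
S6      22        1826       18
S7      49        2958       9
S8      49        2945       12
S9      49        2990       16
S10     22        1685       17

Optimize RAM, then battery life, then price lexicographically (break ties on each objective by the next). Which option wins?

First maximize RAM: best is 49, kept {S5, S7, S8, S9}.
Then maximize battery life: best is 16, kept {S9}.

S9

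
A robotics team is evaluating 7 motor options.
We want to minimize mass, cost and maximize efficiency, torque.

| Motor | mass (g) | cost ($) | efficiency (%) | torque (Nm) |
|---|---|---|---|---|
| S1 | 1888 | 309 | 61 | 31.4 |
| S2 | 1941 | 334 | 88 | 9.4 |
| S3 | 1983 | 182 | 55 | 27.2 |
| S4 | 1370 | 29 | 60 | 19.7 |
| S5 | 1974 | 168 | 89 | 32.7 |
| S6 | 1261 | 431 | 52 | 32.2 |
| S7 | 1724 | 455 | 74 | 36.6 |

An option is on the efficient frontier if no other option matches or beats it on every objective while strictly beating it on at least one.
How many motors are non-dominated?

6

S1: not dominated.
S2: not dominated.
S3: dominated by S5 (mass 1974≤1983, cost 168≤182, efficiency 89≥55, torque 32.7≥27.2).
S4: not dominated (best cost).
S5: not dominated (best efficiency).
S6: not dominated (best mass).
S7: not dominated (best torque).
Pareto-optimal: S1, S2, S4, S5, S6, S7 → 6.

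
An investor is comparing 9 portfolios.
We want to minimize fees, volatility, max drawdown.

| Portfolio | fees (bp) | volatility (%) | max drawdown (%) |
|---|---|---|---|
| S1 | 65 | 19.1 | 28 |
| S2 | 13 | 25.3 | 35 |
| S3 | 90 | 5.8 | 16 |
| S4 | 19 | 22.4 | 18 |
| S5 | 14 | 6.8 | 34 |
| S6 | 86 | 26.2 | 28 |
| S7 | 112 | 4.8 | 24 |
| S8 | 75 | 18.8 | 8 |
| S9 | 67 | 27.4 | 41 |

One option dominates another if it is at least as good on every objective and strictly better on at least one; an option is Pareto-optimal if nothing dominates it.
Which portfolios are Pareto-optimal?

S1: not dominated.
S2: not dominated (best fees).
S3: not dominated.
S4: not dominated.
S5: not dominated.
S6: dominated by S1 (fees 65≤86, volatility 19.1≤26.2, max drawdown 28≤28).
S7: not dominated (best volatility).
S8: not dominated (best max drawdown).
S9: dominated by S1 (fees 65≤67, volatility 19.1≤27.4, max drawdown 28≤41).

S1, S2, S3, S4, S5, S7, S8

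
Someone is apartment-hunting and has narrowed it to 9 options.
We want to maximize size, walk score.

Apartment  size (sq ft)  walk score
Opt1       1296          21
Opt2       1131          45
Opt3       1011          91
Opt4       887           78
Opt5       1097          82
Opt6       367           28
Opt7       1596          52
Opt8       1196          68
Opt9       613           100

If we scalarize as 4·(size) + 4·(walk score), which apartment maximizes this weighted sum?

Opt7

Opt1: 4·1296 + 4·21 = 5268
Opt2: 4·1131 + 4·45 = 4704
Opt3: 4·1011 + 4·91 = 4408
Opt4: 4·887 + 4·78 = 3860
Opt5: 4·1097 + 4·82 = 4716
Opt6: 4·367 + 4·28 = 1580
Opt7: 4·1596 + 4·52 = 6592
Opt8: 4·1196 + 4·68 = 5056
Opt9: 4·613 + 4·100 = 2852
Highest: Opt7 at 6592.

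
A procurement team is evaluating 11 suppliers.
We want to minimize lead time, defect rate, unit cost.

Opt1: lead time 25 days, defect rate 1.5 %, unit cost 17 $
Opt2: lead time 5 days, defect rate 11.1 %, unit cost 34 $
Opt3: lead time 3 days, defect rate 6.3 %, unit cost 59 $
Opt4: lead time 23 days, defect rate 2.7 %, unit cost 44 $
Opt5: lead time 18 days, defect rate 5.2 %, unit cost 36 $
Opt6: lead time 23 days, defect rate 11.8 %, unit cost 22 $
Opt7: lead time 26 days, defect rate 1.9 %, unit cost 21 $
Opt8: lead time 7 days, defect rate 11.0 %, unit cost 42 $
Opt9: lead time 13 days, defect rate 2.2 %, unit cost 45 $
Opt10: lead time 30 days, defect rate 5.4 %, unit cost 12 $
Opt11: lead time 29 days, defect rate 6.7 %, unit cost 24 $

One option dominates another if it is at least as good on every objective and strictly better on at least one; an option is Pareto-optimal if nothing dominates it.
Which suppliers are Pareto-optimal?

Opt1: not dominated (best defect rate).
Opt2: not dominated.
Opt3: not dominated (best lead time).
Opt4: not dominated.
Opt5: not dominated.
Opt6: not dominated.
Opt7: dominated by Opt1 (lead time 25≤26, defect rate 1.5≤1.9, unit cost 17≤21).
Opt8: not dominated.
Opt9: not dominated.
Opt10: not dominated (best unit cost).
Opt11: dominated by Opt1 (lead time 25≤29, defect rate 1.5≤6.7, unit cost 17≤24).

Opt1, Opt2, Opt3, Opt4, Opt5, Opt6, Opt8, Opt9, Opt10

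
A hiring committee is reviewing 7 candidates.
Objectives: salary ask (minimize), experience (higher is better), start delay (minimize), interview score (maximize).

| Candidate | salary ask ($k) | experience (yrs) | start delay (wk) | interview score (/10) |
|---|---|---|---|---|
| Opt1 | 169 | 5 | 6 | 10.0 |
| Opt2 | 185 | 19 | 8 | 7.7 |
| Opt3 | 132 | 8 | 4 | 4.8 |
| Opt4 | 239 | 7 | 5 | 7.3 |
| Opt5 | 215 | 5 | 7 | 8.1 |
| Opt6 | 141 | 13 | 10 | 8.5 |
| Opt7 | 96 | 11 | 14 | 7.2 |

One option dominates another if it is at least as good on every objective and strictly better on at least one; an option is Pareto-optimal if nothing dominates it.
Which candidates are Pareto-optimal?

Opt1, Opt2, Opt3, Opt4, Opt6, Opt7

Opt1: not dominated (best interview score).
Opt2: not dominated (best experience).
Opt3: not dominated (best start delay).
Opt4: not dominated.
Opt5: dominated by Opt1 (salary ask 169≤215, experience 5≥5, start delay 6≤7, interview score 10.0≥8.1).
Opt6: not dominated.
Opt7: not dominated (best salary ask).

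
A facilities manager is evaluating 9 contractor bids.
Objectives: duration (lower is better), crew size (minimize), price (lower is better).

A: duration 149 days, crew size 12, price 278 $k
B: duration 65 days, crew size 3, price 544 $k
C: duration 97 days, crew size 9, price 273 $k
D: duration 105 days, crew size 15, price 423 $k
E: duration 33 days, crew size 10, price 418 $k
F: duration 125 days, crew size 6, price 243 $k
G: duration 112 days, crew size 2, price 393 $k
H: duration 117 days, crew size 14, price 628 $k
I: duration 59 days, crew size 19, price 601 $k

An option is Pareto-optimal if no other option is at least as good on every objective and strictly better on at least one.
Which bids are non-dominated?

B, C, E, F, G

A: dominated by C (duration 97≤149, crew size 9≤12, price 273≤278).
B: not dominated.
C: not dominated.
D: dominated by C (duration 97≤105, crew size 9≤15, price 273≤423).
E: not dominated (best duration).
F: not dominated (best price).
G: not dominated (best crew size).
H: dominated by B (duration 65≤117, crew size 3≤14, price 544≤628).
I: dominated by E (duration 33≤59, crew size 10≤19, price 418≤601).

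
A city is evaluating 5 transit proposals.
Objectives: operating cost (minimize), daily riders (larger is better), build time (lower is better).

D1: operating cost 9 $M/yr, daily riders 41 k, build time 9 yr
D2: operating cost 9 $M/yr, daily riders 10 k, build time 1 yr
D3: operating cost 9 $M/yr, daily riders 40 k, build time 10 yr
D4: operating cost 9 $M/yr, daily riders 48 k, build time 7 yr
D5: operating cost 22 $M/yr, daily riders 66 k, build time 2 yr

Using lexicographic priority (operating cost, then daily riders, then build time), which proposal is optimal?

First minimize operating cost: best is 9, kept {D1, D2, D3, D4}.
Then maximize daily riders: best is 48, kept {D4}.

D4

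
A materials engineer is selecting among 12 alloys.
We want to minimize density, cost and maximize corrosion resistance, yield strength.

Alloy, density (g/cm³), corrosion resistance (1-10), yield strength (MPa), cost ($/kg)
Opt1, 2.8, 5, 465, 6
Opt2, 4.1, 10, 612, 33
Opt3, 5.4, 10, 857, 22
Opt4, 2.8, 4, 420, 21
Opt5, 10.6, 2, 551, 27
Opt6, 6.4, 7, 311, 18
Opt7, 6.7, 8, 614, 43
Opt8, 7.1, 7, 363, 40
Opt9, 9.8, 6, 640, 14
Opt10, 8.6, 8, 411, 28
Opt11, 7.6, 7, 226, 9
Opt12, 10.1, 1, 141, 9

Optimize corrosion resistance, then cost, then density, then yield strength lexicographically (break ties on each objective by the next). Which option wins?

First maximize corrosion resistance: best is 10, kept {Opt2, Opt3}.
Then minimize cost: best is 22, kept {Opt3}.

Opt3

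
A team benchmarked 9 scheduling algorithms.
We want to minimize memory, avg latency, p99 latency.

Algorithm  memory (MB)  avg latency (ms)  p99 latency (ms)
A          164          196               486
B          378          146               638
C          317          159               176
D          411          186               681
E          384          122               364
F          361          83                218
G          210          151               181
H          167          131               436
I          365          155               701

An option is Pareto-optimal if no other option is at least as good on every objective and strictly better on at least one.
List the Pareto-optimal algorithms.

A: not dominated (best memory).
B: dominated by F (memory 361≤378, avg latency 83≤146, p99 latency 218≤638).
C: not dominated (best p99 latency).
D: dominated by B (memory 378≤411, avg latency 146≤186, p99 latency 638≤681).
E: dominated by F (memory 361≤384, avg latency 83≤122, p99 latency 218≤364).
F: not dominated (best avg latency).
G: not dominated.
H: not dominated.
I: dominated by F (memory 361≤365, avg latency 83≤155, p99 latency 218≤701).

A, C, F, G, H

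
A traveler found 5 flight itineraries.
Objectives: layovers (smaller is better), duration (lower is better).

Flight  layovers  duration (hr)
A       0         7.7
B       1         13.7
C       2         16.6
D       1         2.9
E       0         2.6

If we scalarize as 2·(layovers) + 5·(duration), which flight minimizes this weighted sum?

A: 2·0 + 5·7.7 = 38.5
B: 2·1 + 5·13.7 = 70.5
C: 2·2 + 5·16.6 = 87.0
D: 2·1 + 5·2.9 = 16.5
E: 2·0 + 5·2.6 = 13.0
Lowest: E at 13.0.

E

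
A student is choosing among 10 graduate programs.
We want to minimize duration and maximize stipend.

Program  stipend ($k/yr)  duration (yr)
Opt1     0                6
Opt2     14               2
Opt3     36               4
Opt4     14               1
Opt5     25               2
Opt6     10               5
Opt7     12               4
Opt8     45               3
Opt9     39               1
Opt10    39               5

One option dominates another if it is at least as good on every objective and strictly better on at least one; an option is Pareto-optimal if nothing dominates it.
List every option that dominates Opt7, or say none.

Opt2: stipend 14≥12, duration 2≤4 — dominates Opt7.
Opt3: stipend 36≥12, duration 4≤4 — dominates Opt7.
Opt4: stipend 14≥12, duration 1≤4 — dominates Opt7.
Opt5: stipend 25≥12, duration 2≤4 — dominates Opt7.
Opt8: stipend 45≥12, duration 3≤4 — dominates Opt7.
Opt9: stipend 39≥12, duration 1≤4 — dominates Opt7.
Others (Opt1, Opt6, Opt10) are each worse than Opt7 on at least one objective.

Opt2, Opt3, Opt4, Opt5, Opt8, Opt9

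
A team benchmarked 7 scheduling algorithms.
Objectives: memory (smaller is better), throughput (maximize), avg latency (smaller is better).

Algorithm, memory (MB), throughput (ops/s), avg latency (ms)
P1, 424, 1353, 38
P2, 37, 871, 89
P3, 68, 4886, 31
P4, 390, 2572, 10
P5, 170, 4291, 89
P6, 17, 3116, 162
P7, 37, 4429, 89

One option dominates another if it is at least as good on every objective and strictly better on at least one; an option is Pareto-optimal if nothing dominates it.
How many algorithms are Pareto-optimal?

4

P1: dominated by P3 (memory 68≤424, throughput 4886≥1353, avg latency 31≤38).
P2: dominated by P7 (memory 37≤37, throughput 4429≥871, avg latency 89≤89).
P3: not dominated (best throughput).
P4: not dominated (best avg latency).
P5: dominated by P3 (memory 68≤170, throughput 4886≥4291, avg latency 31≤89).
P6: not dominated (best memory).
P7: not dominated.
Pareto-optimal: P3, P4, P6, P7 → 4.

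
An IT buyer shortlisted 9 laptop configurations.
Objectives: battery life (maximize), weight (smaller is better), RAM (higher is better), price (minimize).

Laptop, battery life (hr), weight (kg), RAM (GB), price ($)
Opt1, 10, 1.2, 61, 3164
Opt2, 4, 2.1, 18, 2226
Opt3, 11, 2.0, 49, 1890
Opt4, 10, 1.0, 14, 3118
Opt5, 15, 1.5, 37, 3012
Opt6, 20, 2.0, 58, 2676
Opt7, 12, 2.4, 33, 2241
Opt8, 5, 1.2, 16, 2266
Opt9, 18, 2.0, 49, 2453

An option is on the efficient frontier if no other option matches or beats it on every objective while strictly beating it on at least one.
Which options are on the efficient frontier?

Opt1, Opt3, Opt4, Opt5, Opt6, Opt7, Opt8, Opt9

Opt1: not dominated (best RAM).
Opt2: dominated by Opt3 (battery life 11≥4, weight 2.0≤2.1, RAM 49≥18, price 1890≤2226).
Opt3: not dominated (best price).
Opt4: not dominated (best weight).
Opt5: not dominated.
Opt6: not dominated (best battery life).
Opt7: not dominated.
Opt8: not dominated.
Opt9: not dominated.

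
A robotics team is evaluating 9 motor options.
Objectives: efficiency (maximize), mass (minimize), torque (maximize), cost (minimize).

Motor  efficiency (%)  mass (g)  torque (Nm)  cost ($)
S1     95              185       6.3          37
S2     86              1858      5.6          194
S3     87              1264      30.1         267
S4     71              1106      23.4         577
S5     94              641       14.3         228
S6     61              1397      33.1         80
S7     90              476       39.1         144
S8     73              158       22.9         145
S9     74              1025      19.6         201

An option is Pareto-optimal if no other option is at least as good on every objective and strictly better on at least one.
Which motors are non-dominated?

S1: not dominated (best efficiency).
S2: dominated by S1 (efficiency 95≥86, mass 185≤1858, torque 6.3≥5.6, cost 37≤194).
S3: dominated by S7 (efficiency 90≥87, mass 476≤1264, torque 39.1≥30.1, cost 144≤267).
S4: dominated by S7 (efficiency 90≥71, mass 476≤1106, torque 39.1≥23.4, cost 144≤577).
S5: not dominated.
S6: not dominated.
S7: not dominated (best torque).
S8: not dominated (best mass).
S9: dominated by S7 (efficiency 90≥74, mass 476≤1025, torque 39.1≥19.6, cost 144≤201).

S1, S5, S6, S7, S8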